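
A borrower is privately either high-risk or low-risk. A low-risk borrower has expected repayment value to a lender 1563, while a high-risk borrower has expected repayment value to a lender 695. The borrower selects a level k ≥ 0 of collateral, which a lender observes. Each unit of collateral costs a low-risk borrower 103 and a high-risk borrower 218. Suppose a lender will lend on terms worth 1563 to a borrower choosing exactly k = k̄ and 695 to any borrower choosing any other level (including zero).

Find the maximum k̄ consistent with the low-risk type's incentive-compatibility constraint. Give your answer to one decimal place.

8.4

Choosing k̄ yields the low-risk type 1563 − 103·k̄; choosing zero yields 695.
The low-risk type is indifferent at 1563 − 103·k̄ = 695, i.e. k̄ = (1563 − 695) / 103 ≈ 8.4.
For any k̄ above 8.4 the low-risk type would rather pool at zero, so separation collapses.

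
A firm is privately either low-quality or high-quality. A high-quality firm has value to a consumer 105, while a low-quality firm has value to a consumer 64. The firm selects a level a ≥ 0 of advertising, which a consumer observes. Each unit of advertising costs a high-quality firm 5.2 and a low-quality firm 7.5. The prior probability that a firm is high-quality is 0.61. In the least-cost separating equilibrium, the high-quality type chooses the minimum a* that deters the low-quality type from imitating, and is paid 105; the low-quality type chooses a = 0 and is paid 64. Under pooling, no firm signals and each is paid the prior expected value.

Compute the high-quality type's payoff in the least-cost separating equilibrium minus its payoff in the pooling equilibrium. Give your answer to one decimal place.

Least-cost separating signal: a* solves 64 = 105 − 7.5·a*, so a* = (105 − 64)/7.5 ≈ 5.4667.
High-quality type's separating payoff: 105 − 5.2 × a* = 105 − 5.2 × (105 − 64)/7.5 = 105 − 213.2/7.5 ≈ 76.573.
Pooling payoff: 0.61 × 105 + 0.39 × 64 = 89.01.
Difference: 76.573 − 89.01 = -12.437, i.e. -12.4 to one decimal place.
The high-quality type would prefer the pooling outcome.

-12.4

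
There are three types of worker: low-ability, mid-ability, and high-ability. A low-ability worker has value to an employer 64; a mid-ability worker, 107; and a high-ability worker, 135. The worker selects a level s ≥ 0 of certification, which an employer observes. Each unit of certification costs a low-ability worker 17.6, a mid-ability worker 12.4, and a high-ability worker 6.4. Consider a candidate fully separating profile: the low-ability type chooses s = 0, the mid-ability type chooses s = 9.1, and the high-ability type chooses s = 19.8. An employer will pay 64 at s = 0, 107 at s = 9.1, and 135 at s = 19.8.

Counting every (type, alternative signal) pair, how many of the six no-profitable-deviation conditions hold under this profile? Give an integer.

High-ability (own payoff 135 − 6.4×19.8 = 8.28): to s=0 gives 64 → profitable ✗; to s=9.1 gives 107 − 6.4×9.1 = 48.76 → profitable ✗.
Mid-ability (own payoff 107 − 12.4×9.1 = -5.84): to s=0 gives 64 → profitable ✗; to s=19.8 gives 135 − 12.4×19.8 = -110.52 → no gain ✓.
Low-ability (own payoff 64): to s=9.1 gives 107 − 17.6×9.1 = -53.16 → no gain ✓; to s=19.8 gives 135 − 17.6×19.8 = -213.48 → no gain ✓.
3 of the 6 constraints hold; not an equilibrium.

3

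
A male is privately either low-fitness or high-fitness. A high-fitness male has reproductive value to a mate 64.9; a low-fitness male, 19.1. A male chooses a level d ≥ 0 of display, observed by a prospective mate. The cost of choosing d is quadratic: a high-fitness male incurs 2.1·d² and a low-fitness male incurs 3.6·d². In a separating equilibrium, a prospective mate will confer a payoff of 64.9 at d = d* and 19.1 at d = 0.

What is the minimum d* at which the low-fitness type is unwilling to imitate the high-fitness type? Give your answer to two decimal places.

The low-fitness type at d = 0 receives 19.1; imitating at d* yields 64.9 − 3.6·d*².
Indifference: 19.1 = 64.9 − 3.6·d*², so d*² = (64.9 − 19.1) / 3.6 ≈ 12.7222.
d* = √12.7222 ≈ 3.57.

3.57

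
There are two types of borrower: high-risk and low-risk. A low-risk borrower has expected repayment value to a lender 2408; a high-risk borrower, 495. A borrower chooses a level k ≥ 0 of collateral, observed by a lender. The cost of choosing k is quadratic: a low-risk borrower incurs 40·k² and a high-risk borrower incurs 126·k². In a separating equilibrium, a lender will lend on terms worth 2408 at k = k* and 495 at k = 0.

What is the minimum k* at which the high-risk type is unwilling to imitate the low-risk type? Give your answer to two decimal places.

The high-risk type at k = 0 receives 495; imitating at k* yields 2408 − 126·k*².
Indifference: 495 = 2408 − 126·k*², so k*² = (2408 − 495) / 126 ≈ 15.1825.
k* = √15.1825 ≈ 3.90.

3.90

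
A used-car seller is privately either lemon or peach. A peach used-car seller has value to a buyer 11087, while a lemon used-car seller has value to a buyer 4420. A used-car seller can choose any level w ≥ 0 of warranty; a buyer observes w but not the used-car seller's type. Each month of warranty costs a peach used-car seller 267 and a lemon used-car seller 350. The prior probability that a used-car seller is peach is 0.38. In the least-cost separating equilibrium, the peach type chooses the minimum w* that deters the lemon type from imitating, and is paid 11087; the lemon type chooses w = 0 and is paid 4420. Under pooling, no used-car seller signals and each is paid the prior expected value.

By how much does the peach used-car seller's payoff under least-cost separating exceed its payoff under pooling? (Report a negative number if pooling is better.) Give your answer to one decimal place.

Least-cost separating signal: w* solves 4420 = 11087 − 350·w*, so w* = (11087 − 4420)/350 ≈ 19.0486.
Peach type's separating payoff: 11087 − 267 × w* = 11087 − 267 × (11087 − 4420)/350 = 11087 − 1780089/350 ≈ 6001.031.
Pooling payoff: 0.38 × 11087 + 0.62 × 4420 = 6953.46.
Difference: 6001.031 − 6953.46 = -952.429, i.e. -952.4 to one decimal place.
The peach type would prefer the pooling outcome.

-952.4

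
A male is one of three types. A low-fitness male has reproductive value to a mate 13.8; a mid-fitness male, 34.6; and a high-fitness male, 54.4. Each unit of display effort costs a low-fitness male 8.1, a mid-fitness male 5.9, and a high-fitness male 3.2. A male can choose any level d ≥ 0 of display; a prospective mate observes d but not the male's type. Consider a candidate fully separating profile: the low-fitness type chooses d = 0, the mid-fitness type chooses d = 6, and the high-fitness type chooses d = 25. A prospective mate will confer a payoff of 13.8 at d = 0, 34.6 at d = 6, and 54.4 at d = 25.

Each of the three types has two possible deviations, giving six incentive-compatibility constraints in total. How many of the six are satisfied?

Mid-fitness (own payoff 34.6 − 5.9×6 = -0.8): to d=0 gives 13.8 → profitable ✗; to d=25 gives 54.4 − 5.9×25 = -93.1 → no gain ✓.
High-fitness (own payoff 54.4 − 3.2×25 = -25.6): to d=0 gives 13.8 → profitable ✗; to d=6 gives 34.6 − 3.2×6 = 15.4 → profitable ✗.
Low-fitness (own payoff 13.8): to d=6 gives 34.6 − 8.1×6 = -14 → no gain ✓; to d=25 gives 54.4 − 8.1×25 = -148.1 → no gain ✓.
3 of the 6 constraints hold; not an equilibrium.

3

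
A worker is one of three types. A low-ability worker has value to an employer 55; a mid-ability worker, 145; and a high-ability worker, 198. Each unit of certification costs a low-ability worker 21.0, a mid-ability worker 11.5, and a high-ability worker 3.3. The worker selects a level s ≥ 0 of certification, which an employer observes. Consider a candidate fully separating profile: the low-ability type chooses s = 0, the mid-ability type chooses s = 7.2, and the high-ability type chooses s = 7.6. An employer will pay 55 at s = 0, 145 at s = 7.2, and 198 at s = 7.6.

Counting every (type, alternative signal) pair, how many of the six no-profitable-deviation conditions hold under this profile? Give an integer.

Low-ability (own payoff 55): to s=7.2 gives 145 − 21.0×7.2 = -6.2 → no gain ✓; to s=7.6 gives 198 − 21.0×7.6 = 38.4 → no gain ✓.
High-ability (own payoff 198 − 3.3×7.6 = 172.92): to s=0 gives 55 → no gain ✓; to s=7.2 gives 145 − 3.3×7.2 = 121.24 → no gain ✓.
Mid-ability (own payoff 145 − 11.5×7.2 = 62.2): to s=0 gives 55 → no gain ✓; to s=7.6 gives 198 − 11.5×7.6 = 110.6 → profitable ✗.
5 of the 6 constraints hold; not an equilibrium.

5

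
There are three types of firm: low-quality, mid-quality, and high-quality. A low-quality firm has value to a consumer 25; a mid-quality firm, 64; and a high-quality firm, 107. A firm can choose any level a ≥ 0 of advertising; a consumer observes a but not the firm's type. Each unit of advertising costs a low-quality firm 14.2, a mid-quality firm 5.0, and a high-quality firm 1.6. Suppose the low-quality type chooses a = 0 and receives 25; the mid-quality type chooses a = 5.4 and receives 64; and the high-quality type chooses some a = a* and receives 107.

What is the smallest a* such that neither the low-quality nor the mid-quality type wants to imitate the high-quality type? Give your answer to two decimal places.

14.00

Low-quality type (on-path payoff 25) won't mimic when 25 ≥ 107 − 14.2·a*, i.e. a* ≥ 5.77.
Mid-quality type (on-path payoff 64 − 5.0×5.4 = 37) won't mimic when 37 ≥ 107 − 5.0·a*, i.e. a* ≥ 14.00.
Both must hold, so a* = max(5.77, 14.00) = 14.00. The mid-quality type's constraint binds.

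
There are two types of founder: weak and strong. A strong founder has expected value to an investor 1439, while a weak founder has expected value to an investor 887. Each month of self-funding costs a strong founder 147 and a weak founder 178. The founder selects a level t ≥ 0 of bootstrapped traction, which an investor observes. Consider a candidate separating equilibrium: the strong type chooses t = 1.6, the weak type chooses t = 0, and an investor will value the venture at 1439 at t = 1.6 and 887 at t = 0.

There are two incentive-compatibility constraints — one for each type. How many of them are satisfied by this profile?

Weak type: stay at 0 → 887; mimic → 1439 − 178 × 1.6 = 1154.2. IC fails (887 < 1154.2).
Strong type: signal → 1439 − 147 × 1.6 = 1203.8; deviate to 0 → 887. IC holds (1203.8 ≥ 887).
1 of 2 constraints hold, so this profile is not an equilibrium.

1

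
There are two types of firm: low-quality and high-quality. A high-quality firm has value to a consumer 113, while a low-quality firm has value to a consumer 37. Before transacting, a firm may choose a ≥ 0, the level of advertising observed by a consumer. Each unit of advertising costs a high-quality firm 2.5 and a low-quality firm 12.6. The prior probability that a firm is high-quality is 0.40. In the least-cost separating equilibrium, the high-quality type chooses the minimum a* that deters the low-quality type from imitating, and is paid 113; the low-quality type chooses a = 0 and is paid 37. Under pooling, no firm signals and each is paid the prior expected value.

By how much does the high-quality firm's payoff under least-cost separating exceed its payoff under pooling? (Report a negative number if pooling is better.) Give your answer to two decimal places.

Least-cost separating signal: a* solves 37 = 113 − 12.6·a*, so a* = (113 − 37)/12.6 ≈ 6.0317.
High-quality type's separating payoff: 113 − 2.5 × a* = 113 − 2.5 × (113 − 37)/12.6 = 113 − 190/12.6 ≈ 97.9206.
Pooling payoff: 0.40 × 113 + 0.60 × 37 = 67.4.
Difference: 97.9206 − 67.4 = 30.5206, i.e. 30.52 to two decimal places.
The high-quality type prefers to separate.

30.52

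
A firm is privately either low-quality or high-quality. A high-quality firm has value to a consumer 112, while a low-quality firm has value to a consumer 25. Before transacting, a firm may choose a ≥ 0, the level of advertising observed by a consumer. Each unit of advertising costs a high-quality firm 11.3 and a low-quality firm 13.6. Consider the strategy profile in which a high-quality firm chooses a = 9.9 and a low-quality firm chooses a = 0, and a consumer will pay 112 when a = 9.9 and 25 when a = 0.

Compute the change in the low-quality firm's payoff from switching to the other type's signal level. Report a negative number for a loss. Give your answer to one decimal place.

Playing a = 0 the low-quality firm receives 25.
Deviating to a = 9.9 brings payment 112 at cost 13.6 × 9.9 = 134.64, netting -22.64.
Gain from deviating: -22.64 − 25 = -47.64, i.e. -47.6 to one decimal place.
The gain is negative, so the low-quality type's incentive-compatibility constraint is satisfied.

-47.6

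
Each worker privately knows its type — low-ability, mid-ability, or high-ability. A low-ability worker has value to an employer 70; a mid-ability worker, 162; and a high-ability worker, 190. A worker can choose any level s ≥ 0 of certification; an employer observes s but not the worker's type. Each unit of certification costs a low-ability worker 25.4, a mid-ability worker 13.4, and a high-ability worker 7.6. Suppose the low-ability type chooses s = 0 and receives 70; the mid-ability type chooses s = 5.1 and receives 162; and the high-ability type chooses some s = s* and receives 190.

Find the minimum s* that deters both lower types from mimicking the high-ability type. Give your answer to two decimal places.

7.19

Mid-ability type (on-path payoff 162 − 13.4×5.1 = 93.66) won't mimic when 93.66 ≥ 190 − 13.4·s*, i.e. s* ≥ 7.19.
Low-ability type (on-path payoff 70) won't mimic when 70 ≥ 190 − 25.4·s*, i.e. s* ≥ 4.72.
Both must hold, so s* = max(4.72, 7.19) = 7.19. The mid-ability type's constraint binds.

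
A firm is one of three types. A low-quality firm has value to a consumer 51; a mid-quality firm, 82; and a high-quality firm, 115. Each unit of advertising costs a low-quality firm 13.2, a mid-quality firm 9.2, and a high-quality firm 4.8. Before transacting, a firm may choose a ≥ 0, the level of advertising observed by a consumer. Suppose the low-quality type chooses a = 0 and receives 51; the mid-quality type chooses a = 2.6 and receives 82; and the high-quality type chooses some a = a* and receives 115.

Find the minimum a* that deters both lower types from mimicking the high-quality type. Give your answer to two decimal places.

6.19

Low-quality type (on-path payoff 51) won't mimic when 51 ≥ 115 − 13.2·a*, i.e. a* ≥ 4.85.
Mid-quality type (on-path payoff 82 − 9.2×2.6 = 58.08) won't mimic when 58.08 ≥ 115 − 9.2·a*, i.e. a* ≥ 6.19.
Both must hold, so a* = max(4.85, 6.19) = 6.19. The mid-quality type's constraint binds.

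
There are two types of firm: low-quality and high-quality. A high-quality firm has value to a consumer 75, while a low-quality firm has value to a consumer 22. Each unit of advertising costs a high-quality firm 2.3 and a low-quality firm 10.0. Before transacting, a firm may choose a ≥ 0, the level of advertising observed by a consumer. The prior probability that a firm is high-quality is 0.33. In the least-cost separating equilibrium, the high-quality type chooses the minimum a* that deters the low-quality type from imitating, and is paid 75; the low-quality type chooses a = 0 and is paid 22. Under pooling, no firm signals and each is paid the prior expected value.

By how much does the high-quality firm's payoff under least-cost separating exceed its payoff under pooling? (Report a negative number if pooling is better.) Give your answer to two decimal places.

Least-cost separating signal: a* solves 22 = 75 − 10.0·a*, so a* = (75 − 22)/10.0 = 5.3.
High-quality type's separating payoff: 75 − 2.3 × a* = 75 − 2.3 × (75 − 22)/10.0 = 75 − 121.9/10.0 = 62.81.
Pooling payoff: 0.33 × 75 + 0.67 × 22 = 39.49.
Difference: 62.81 − 39.49 = 23.32.
The high-quality type prefers to separate.

23.32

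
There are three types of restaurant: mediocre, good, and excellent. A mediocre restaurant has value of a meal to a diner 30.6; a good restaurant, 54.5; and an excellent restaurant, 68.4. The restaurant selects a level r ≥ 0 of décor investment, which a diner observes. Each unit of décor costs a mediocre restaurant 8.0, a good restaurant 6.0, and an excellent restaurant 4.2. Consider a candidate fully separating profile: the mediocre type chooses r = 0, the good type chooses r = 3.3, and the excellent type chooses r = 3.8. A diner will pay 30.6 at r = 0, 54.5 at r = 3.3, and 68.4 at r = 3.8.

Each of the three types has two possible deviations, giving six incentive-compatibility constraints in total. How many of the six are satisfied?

Mediocre (own payoff 30.6): to r=3.3 gives 54.5 − 8.0×3.3 = 28.1 → no gain ✓; to r=3.8 gives 68.4 − 8.0×3.8 = 38 → profitable ✗.
Excellent (own payoff 68.4 − 4.2×3.8 = 52.44): to r=0 gives 30.6 → no gain ✓; to r=3.3 gives 54.5 − 4.2×3.3 = 40.64 → no gain ✓.
Good (own payoff 54.5 − 6.0×3.3 = 34.7): to r=0 gives 30.6 → no gain ✓; to r=3.8 gives 68.4 − 6.0×3.8 = 45.6 → profitable ✗.
4 of the 6 constraints hold; not an equilibrium.

4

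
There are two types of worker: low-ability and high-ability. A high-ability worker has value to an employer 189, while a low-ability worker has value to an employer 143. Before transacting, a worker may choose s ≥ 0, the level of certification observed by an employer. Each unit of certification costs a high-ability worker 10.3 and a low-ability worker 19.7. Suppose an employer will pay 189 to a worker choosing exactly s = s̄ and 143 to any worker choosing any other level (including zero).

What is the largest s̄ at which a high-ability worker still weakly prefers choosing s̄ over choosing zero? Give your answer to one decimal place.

Choosing s̄ yields the high-ability type 189 − 10.3·s̄; choosing zero yields 143.
The high-ability type is indifferent at 189 − 10.3·s̄ = 143, i.e. s̄ = (189 − 143) / 10.3 ≈ 4.5.
For any s̄ above 4.5 the high-ability type would rather pool at zero, so separation collapses.

4.5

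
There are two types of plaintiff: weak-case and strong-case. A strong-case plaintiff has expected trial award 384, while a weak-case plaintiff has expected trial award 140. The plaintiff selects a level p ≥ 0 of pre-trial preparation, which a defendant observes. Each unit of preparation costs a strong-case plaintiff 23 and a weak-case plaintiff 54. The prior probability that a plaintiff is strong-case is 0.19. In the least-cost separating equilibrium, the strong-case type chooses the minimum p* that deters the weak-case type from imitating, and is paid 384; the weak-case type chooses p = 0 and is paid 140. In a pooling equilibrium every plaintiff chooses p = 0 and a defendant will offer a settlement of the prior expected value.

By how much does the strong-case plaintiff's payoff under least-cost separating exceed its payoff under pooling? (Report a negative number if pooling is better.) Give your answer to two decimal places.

93.71

Least-cost separating signal: p* solves 140 = 384 − 54·p*, so p* = (384 − 140)/54 ≈ 4.5185.
Strong-case type's separating payoff: 384 − 23 × p* = 384 − 23 × (384 − 140)/54 = 384 − 5612/54 ≈ 280.0741.
Pooling payoff: 0.19 × 384 + 0.81 × 140 = 186.36.
Difference: 280.0741 − 186.36 = 93.7141, i.e. 93.71 to two decimal places.
The strong-case type prefers to separate.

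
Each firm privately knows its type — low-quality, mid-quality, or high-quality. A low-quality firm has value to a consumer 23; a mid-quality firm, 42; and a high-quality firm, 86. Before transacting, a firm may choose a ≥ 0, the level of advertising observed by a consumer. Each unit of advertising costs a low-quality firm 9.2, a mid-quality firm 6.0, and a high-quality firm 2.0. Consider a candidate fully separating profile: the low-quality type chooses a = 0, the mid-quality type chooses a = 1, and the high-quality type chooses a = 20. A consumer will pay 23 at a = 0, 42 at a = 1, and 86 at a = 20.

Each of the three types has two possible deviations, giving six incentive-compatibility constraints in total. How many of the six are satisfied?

5

Low-quality (own payoff 23): to a=1 gives 42 − 9.2×1 = 32.8 → profitable ✗; to a=20 gives 86 − 9.2×20 = -98 → no gain ✓.
High-quality (own payoff 86 − 2.0×20 = 46): to a=0 gives 23 → no gain ✓; to a=1 gives 42 − 2.0×1 = 40 → no gain ✓.
Mid-quality (own payoff 42 − 6.0×1 = 36): to a=0 gives 23 → no gain ✓; to a=20 gives 86 − 6.0×20 = -34 → no gain ✓.
5 of the 6 constraints hold; not an equilibrium.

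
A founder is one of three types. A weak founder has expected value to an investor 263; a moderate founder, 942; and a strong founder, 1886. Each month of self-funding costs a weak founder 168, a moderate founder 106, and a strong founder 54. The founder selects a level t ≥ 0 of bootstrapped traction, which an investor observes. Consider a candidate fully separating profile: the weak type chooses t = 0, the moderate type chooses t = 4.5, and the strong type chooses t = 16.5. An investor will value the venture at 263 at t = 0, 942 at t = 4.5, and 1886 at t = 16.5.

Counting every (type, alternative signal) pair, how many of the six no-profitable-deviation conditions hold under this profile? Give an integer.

Moderate (own payoff 942 − 106×4.5 = 465): to t=0 gives 263 → no gain ✓; to t=16.5 gives 1886 − 106×16.5 = 137 → no gain ✓.
Strong (own payoff 1886 − 54×16.5 = 995): to t=0 gives 263 → no gain ✓; to t=4.5 gives 942 − 54×4.5 = 699 → no gain ✓.
Weak (own payoff 263): to t=4.5 gives 942 − 168×4.5 = 186 → no gain ✓; to t=16.5 gives 1886 − 168×16.5 = -886 → no gain ✓.
6 of the 6 constraints hold; this profile is a separating equilibrium.

6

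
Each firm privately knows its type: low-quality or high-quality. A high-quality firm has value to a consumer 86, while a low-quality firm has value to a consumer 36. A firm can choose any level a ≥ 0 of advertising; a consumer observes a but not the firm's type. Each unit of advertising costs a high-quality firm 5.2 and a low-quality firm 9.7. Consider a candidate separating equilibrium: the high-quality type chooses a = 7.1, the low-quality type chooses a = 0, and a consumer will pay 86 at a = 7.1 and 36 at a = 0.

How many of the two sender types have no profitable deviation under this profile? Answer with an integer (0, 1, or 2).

2

High-quality type: signal → 86 − 5.2 × 7.1 = 49.08; deviate to 0 → 36. IC holds (49.08 ≥ 36).
Low-quality type: stay at 0 → 36; mimic → 86 − 9.7 × 7.1 = 17.13. IC holds (36 ≥ 17.13).
2 of 2 constraints hold, so this is a separating equilibrium.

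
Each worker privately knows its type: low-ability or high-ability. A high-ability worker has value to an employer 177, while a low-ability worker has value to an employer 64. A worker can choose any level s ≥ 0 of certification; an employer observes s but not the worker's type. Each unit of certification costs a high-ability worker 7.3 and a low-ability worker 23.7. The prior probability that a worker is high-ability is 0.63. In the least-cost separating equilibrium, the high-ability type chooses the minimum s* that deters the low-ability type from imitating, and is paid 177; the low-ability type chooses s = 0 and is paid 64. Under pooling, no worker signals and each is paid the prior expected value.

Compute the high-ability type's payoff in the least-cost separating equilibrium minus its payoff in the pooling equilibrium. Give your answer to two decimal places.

Least-cost separating signal: s* solves 64 = 177 − 23.7·s*, so s* = (177 − 64)/23.7 ≈ 4.7679.
High-ability type's separating payoff: 177 − 7.3 × s* = 177 − 7.3 × (177 − 64)/23.7 = 177 − 824.9/23.7 ≈ 142.1941.
Pooling payoff: 0.63 × 177 + 0.37 × 64 = 135.19.
Difference: 142.1941 − 135.19 = 7.0041, i.e. 7.00 to two decimal places.
The high-ability type prefers to separate.

7.00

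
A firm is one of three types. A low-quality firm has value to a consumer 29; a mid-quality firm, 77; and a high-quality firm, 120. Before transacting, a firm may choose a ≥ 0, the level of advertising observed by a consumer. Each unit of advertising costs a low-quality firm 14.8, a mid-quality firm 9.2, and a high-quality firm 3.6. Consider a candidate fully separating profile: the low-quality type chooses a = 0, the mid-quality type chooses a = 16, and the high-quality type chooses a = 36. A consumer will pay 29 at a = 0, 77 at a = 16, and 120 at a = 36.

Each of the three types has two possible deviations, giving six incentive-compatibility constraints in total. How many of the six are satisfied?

3

Mid-quality (own payoff 77 − 9.2×16 = -70.2): to a=0 gives 29 → profitable ✗; to a=36 gives 120 − 9.2×36 = -211.2 → no gain ✓.
Low-quality (own payoff 29): to a=16 gives 77 − 14.8×16 = -159.8 → no gain ✓; to a=36 gives 120 − 14.8×36 = -412.8 → no gain ✓.
High-quality (own payoff 120 − 3.6×36 = -9.6): to a=0 gives 29 → profitable ✗; to a=16 gives 77 − 3.6×16 = 19.4 → profitable ✗.
3 of the 6 constraints hold; not an equilibrium.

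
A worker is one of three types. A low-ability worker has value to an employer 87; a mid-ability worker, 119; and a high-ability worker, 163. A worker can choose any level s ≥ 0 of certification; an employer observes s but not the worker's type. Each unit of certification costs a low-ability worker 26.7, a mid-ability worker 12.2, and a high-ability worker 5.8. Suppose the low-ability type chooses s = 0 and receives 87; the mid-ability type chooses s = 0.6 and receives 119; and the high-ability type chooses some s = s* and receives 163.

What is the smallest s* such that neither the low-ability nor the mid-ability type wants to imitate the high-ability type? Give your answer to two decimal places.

4.21

Low-ability type (on-path payoff 87) won't mimic when 87 ≥ 163 − 26.7·s*, i.e. s* ≥ 2.85.
Mid-ability type (on-path payoff 119 − 12.2×0.6 = 111.68) won't mimic when 111.68 ≥ 163 − 12.2·s*, i.e. s* ≥ 4.21.
Both must hold, so s* = max(2.85, 4.21) = 4.21. The mid-ability type's constraint binds.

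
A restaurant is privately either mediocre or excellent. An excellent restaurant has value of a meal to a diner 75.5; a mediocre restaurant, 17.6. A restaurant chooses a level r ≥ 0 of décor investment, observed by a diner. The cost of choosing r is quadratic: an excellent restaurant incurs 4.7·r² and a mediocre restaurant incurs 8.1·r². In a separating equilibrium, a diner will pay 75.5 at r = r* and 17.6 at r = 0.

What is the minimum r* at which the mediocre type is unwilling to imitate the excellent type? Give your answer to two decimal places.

The mediocre type at r = 0 receives 17.6; imitating at r* yields 75.5 − 8.1·r*².
Indifference: 17.6 = 75.5 − 8.1·r*², so r*² = (75.5 − 17.6) / 8.1 ≈ 7.1481.
r* = √7.1481 ≈ 2.67.

2.67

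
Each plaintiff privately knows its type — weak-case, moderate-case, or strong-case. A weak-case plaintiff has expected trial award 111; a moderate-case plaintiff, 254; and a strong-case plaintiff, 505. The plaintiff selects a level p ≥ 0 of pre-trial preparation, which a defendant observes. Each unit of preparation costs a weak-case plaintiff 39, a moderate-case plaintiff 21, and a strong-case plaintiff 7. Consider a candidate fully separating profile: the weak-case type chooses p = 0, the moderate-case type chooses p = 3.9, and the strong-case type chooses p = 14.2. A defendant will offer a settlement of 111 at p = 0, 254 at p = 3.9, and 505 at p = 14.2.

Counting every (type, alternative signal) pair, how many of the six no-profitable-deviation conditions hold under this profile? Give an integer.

Moderate-case (own payoff 254 − 21×3.9 = 172.1): to p=0 gives 111 → no gain ✓; to p=14.2 gives 505 − 21×14.2 = 206.8 → profitable ✗.
Strong-case (own payoff 505 − 7×14.2 = 405.6): to p=0 gives 111 → no gain ✓; to p=3.9 gives 254 − 7×3.9 = 226.7 → no gain ✓.
Weak-case (own payoff 111): to p=3.9 gives 254 − 39×3.9 = 101.9 → no gain ✓; to p=14.2 gives 505 − 39×14.2 = -48.8 → no gain ✓.
5 of the 6 constraints hold; not an equilibrium.

5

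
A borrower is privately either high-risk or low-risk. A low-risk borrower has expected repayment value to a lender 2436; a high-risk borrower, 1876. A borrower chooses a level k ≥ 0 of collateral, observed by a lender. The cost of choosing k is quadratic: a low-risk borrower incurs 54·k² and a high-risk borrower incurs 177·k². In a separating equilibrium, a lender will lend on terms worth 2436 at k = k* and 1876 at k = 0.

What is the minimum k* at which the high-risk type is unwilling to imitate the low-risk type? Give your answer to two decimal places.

The high-risk type at k = 0 receives 1876; imitating at k* yields 2436 − 177·k*².
Indifference: 1876 = 2436 − 177·k*², so k*² = (2436 − 1876) / 177 ≈ 3.1638.
k* = √3.1638 ≈ 1.78.

1.78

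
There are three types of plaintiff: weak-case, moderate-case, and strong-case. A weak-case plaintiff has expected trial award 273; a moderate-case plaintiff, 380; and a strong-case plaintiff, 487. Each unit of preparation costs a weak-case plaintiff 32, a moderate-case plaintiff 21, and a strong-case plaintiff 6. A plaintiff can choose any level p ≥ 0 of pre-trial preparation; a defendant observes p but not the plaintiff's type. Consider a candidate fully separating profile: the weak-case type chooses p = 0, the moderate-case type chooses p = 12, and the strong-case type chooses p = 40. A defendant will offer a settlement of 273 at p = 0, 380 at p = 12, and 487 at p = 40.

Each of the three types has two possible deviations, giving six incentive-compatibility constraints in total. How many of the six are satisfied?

3

Strong-case (own payoff 487 − 6×40 = 247): to p=0 gives 273 → profitable ✗; to p=12 gives 380 − 6×12 = 308 → profitable ✗.
Moderate-case (own payoff 380 − 21×12 = 128): to p=0 gives 273 → profitable ✗; to p=40 gives 487 − 21×40 = -353 → no gain ✓.
Weak-case (own payoff 273): to p=12 gives 380 − 32×12 = -4 → no gain ✓; to p=40 gives 487 − 32×40 = -793 → no gain ✓.
3 of the 6 constraints hold; not an equilibrium.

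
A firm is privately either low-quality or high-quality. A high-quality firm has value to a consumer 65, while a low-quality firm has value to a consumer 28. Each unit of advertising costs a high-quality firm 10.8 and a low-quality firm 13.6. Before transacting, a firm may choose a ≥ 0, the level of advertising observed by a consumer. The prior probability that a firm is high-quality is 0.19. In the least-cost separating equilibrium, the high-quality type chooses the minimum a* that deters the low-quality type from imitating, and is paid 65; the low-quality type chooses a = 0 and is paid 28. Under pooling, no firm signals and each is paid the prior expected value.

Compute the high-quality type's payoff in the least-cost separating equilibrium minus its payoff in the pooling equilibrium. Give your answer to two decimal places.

0.59

Least-cost separating signal: a* solves 28 = 65 − 13.6·a*, so a* = (65 − 28)/13.6 ≈ 2.7206.
High-quality type's separating payoff: 65 − 10.8 × a* = 65 − 10.8 × (65 − 28)/13.6 = 65 − 399.6/13.6 ≈ 35.6176.
Pooling payoff: 0.19 × 65 + 0.81 × 28 = 35.03.
Difference: 35.6176 − 35.03 = 0.5876, i.e. 0.59 to two decimal places.
The high-quality type prefers to separate.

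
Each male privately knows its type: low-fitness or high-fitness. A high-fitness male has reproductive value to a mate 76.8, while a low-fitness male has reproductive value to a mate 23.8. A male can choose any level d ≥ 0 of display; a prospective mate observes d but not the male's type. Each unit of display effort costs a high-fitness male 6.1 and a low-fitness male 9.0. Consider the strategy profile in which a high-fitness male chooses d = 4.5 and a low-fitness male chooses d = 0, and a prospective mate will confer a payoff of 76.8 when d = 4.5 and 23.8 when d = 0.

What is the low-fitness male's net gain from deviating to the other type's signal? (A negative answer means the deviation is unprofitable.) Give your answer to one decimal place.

12.5

Playing d = 0 the low-fitness male receives 23.8.
Deviating to d = 4.5 brings payment 76.8 at cost 9.0 × 4.5 = 40.5, netting 36.3.
Gain from deviating: 36.3 − 23.8 = 12.5.
The gain is positive, so the low-fitness type's incentive-compatibility constraint is violated — this profile is not a separating equilibrium.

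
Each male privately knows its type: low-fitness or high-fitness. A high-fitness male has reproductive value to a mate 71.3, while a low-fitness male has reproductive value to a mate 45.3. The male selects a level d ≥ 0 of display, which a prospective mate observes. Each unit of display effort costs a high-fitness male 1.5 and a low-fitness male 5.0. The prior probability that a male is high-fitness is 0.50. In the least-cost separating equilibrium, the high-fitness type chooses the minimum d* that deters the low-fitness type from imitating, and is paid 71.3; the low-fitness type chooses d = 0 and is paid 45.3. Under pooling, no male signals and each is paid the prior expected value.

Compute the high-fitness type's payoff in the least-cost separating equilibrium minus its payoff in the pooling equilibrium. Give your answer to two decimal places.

Least-cost separating signal: d* solves 45.3 = 71.3 − 5.0·d*, so d* = (71.3 − 45.3)/5.0 = 5.2.
High-fitness type's separating payoff: 71.3 − 1.5 × d* = 71.3 − 1.5 × (71.3 − 45.3)/5.0 = 71.3 − 39/5.0 = 63.5.
Pooling payoff: 0.50 × 71.3 + 0.50 × 45.3 = 58.3.
Difference: 63.5 − 58.3 = 5.20.
The high-fitness type prefers to separate.

5.20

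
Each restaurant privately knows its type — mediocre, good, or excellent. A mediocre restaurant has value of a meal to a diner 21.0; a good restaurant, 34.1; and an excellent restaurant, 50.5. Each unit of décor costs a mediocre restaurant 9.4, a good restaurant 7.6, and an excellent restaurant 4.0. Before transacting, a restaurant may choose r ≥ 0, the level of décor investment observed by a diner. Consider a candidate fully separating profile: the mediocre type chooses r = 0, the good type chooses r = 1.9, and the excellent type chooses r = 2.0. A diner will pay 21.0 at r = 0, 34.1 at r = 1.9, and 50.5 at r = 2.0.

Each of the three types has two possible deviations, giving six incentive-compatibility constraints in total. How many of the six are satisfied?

Mediocre (own payoff 21.0): to r=1.9 gives 34.1 − 9.4×1.9 = 16.24 → no gain ✓; to r=2.0 gives 50.5 − 9.4×2.0 = 31.7 → profitable ✗.
Good (own payoff 34.1 − 7.6×1.9 = 19.66): to r=0 gives 21.0 → profitable ✗; to r=2.0 gives 50.5 − 7.6×2.0 = 35.3 → profitable ✗.
Excellent (own payoff 50.5 − 4.0×2.0 = 42.5): to r=0 gives 21.0 → no gain ✓; to r=1.9 gives 34.1 − 4.0×1.9 = 26.5 → no gain ✓.
3 of the 6 constraints hold; not an equilibrium.

3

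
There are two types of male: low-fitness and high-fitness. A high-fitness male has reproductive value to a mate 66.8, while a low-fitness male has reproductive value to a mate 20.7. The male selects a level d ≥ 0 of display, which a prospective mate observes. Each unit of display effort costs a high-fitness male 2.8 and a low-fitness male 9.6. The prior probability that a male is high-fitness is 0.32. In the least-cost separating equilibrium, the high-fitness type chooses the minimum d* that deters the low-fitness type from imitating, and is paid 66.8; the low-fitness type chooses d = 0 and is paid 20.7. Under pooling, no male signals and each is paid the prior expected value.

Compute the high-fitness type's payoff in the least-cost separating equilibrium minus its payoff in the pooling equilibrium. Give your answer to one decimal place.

17.9

Least-cost separating signal: d* solves 20.7 = 66.8 − 9.6·d*, so d* = (66.8 − 20.7)/9.6 ≈ 4.8021.
High-fitness type's separating payoff: 66.8 − 2.8 × d* = 66.8 − 2.8 × (66.8 − 20.7)/9.6 = 66.8 − 129.08/9.6 ≈ 53.354.
Pooling payoff: 0.32 × 66.8 + 0.68 × 20.7 = 35.452.
Difference: 53.354 − 35.452 = 17.902, i.e. 17.9 to one decimal place.
The high-fitness type prefers to separate.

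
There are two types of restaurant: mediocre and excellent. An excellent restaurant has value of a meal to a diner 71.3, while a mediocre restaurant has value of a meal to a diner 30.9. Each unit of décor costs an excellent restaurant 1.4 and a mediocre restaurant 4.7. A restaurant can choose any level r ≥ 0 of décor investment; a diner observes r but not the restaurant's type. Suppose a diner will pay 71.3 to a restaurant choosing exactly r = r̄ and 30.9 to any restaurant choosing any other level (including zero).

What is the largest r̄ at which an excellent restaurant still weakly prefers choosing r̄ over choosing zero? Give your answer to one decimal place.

Choosing r̄ yields the excellent type 71.3 − 1.4·r̄; choosing zero yields 30.9.
The excellent type is indifferent at 71.3 − 1.4·r̄ = 30.9, i.e. r̄ = (71.3 − 30.9) / 1.4 ≈ 28.9.
For any r̄ above 28.9 the excellent type would rather pool at zero, so separation collapses.

28.9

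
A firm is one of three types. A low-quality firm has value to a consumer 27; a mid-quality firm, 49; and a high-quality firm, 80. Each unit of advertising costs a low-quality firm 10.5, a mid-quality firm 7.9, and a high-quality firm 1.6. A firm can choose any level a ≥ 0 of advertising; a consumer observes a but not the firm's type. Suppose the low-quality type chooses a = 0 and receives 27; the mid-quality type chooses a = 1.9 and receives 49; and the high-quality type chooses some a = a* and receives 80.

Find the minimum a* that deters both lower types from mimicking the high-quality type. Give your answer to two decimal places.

5.82

Mid-quality type (on-path payoff 49 − 7.9×1.9 = 33.99) won't mimic when 33.99 ≥ 80 − 7.9·a*, i.e. a* ≥ 5.82.
Low-quality type (on-path payoff 27) won't mimic when 27 ≥ 80 − 10.5·a*, i.e. a* ≥ 5.05.
Both must hold, so a* = max(5.05, 5.82) = 5.82. The mid-quality type's constraint binds.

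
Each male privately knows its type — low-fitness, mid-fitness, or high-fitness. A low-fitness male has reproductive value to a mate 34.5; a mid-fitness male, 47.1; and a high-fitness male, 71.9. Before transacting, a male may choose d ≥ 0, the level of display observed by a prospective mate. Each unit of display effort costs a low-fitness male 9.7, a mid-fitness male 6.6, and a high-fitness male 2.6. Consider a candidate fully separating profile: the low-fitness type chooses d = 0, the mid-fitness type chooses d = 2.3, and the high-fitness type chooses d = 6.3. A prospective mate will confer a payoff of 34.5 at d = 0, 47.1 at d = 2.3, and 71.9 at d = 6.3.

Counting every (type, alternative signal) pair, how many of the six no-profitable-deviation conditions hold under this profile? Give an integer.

Mid-fitness (own payoff 47.1 − 6.6×2.3 = 31.92): to d=0 gives 34.5 → profitable ✗; to d=6.3 gives 71.9 − 6.6×6.3 = 30.32 → no gain ✓.
Low-fitness (own payoff 34.5): to d=2.3 gives 47.1 − 9.7×2.3 = 24.79 → no gain ✓; to d=6.3 gives 71.9 − 9.7×6.3 = 10.79 → no gain ✓.
High-fitness (own payoff 71.9 − 2.6×6.3 = 55.52): to d=0 gives 34.5 → no gain ✓; to d=2.3 gives 47.1 − 2.6×2.3 = 41.12 → no gain ✓.
5 of the 6 constraints hold; not an equilibrium.

5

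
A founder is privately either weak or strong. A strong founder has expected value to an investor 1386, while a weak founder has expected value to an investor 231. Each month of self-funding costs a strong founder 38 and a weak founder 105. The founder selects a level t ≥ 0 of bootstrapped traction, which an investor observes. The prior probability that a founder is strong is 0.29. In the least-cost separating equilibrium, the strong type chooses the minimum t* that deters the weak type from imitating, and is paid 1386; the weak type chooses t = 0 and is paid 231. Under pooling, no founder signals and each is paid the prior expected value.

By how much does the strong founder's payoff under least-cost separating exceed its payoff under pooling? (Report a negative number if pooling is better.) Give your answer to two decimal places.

Least-cost separating signal: t* solves 231 = 1386 − 105·t*, so t* = (1386 − 231)/105 = 11.
Strong type's separating payoff: 1386 − 38 × t* = 1386 − 38 × (1386 − 231)/105 = 1386 − 43890/105 = 968.
Pooling payoff: 0.29 × 1386 + 0.71 × 231 = 565.95.
Difference: 968 − 565.95 = 402.05.
The strong type prefers to separate.

402.05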